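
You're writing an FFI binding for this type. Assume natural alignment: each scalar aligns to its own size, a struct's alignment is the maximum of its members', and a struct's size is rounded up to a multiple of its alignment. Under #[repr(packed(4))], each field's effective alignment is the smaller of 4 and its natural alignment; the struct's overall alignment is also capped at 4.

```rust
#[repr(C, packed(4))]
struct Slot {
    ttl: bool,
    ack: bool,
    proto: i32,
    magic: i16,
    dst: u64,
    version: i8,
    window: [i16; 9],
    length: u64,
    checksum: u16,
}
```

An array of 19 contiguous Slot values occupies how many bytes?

988

ttl at 0 (size 1, align 1) → ends 1
ack at 1 (size 1, align 1) → ends 2
pad 2 to align 4 for proto
proto at 4 (size 4, align 4) → ends 8
magic at 8 (size 2, align 2) → ends 10
pad 2 to align 4 for dst
dst at 12 (size 8, align 4) → ends 20
version at 20 (size 1, align 1) → ends 21
pad 1 to align 2 for window
window at 22 (size 18, align 2) → ends 40
length at 40 (size 8, align 4) → ends 48
checksum at 48 (size 2, align 2) → ends 50
tail pad 2 to reach multiple of 4
total 52 bytes, alignment 4
array of 19: 19 × 52 = 988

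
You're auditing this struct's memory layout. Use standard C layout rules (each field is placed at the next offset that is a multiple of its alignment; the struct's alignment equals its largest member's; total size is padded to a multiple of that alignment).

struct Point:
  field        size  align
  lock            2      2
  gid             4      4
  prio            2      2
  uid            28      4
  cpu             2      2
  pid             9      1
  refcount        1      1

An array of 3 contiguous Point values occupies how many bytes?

156

0..2  lock  (2B, 2-aligned)
2..4  -- padding (2B)
4..8  gid  (4B, 4-aligned)
8..10  prio  (2B, 2-aligned)
10..12  -- padding (2B)
12..40  uid  (28B, 4-aligned)
40..42  cpu  (2B, 2-aligned)
42..51  pid  (9B, 1-aligned)
51..52  refcount  (1B, 1-aligned)
sizeof = 52, alignof = 4
array of 3: 3 × 52 = 156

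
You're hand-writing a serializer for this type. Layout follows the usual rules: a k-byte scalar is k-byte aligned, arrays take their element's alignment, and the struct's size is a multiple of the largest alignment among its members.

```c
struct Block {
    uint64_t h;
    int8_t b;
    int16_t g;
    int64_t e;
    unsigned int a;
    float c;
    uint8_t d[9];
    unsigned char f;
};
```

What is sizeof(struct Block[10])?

480

0..8  h  (8B, 8-aligned)
8..9  b  (1B, 1-aligned)
9..10  -- padding (1B)
10..12  g  (2B, 2-aligned)
12..16  -- padding (4B)
16..24  e  (8B, 8-aligned)
24..28  a  (4B, 4-aligned)
28..32  c  (4B, 4-aligned)
32..41  d  (9B, 1-aligned)
41..42  f  (1B, 1-aligned)
42..48  -- tail padding (6B)
sizeof = 48, alignof = 8
array of 10: 10 × 48 = 480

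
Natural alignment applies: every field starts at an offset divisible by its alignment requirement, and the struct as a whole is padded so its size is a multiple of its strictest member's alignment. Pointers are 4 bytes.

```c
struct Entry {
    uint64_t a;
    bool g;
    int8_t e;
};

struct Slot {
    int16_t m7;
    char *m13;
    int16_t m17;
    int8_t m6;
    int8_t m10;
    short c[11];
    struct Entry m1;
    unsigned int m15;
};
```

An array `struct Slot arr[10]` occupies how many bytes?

640

Entry: a at 0 (size 8, align 8) → ends 8; g at 8 (size 1, align 1) → ends 9; e at 9 (size 1, align 1) → ends 10; tail pad 6 to reach multiple of 8; total 16 bytes, alignment 8
m7 at 0 (size 2, align 2) → ends 2
pad 2 to align 4 for m13
m13 at 4 (size 4, align 4) → ends 8
m17 at 8 (size 2, align 2) → ends 10
m6 at 10 (size 1, align 1) → ends 11
m10 at 11 (size 1, align 1) → ends 12
c at 12 (size 22, align 2) → ends 34
pad 6 to align 8 for m1
m1 at 40 (size 16, align 8) → ends 56
m15 at 56 (size 4, align 4) → ends 60
tail pad 4 to reach multiple of 8
total 64 bytes, alignment 8
array of 10: 10 × 64 = 640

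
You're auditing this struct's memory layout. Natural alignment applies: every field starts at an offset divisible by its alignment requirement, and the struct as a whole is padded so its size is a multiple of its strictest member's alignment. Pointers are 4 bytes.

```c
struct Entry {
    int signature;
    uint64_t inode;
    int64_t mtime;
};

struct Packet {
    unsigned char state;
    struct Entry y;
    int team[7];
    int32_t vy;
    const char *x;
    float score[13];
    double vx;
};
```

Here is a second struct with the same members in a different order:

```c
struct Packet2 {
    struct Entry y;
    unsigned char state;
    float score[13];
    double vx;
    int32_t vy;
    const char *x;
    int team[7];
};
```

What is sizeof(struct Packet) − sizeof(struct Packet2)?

Entry: signature at 0 (size 4, align 4) → ends 4; pad 4 to align 8 for inode; inode at 8 (size 8, align 8) → ends 16; mtime at 16 (size 8, align 8) → ends 24; total 24 bytes, alignment 8
state at 0 (size 1, align 1) → ends 1
pad 7 to align 8 for y
y at 8 (size 24, align 8) → ends 32
team at 32 (size 28, align 4) → ends 60
vy at 60 (size 4, align 4) → ends 64
x at 64 (size 4, align 4) → ends 68
score at 68 (size 52, align 4) → ends 120
vx at 120 (size 8, align 8) → ends 128
total 128 bytes, alignment 8
— Packet2 —
y at 0 (size 24, align 8) → ends 24
state at 24 (size 1, align 1) → ends 25
pad 3 to align 4 for score
score at 28 (size 52, align 4) → ends 80
vx at 80 (size 8, align 8) → ends 88
vy at 88 (size 4, align 4) → ends 92
x at 92 (size 4, align 4) → ends 96
team at 96 (size 28, align 4) → ends 124
tail pad 4 to reach multiple of 8
total 128 bytes, alignment 8
128 − 128 = 0

0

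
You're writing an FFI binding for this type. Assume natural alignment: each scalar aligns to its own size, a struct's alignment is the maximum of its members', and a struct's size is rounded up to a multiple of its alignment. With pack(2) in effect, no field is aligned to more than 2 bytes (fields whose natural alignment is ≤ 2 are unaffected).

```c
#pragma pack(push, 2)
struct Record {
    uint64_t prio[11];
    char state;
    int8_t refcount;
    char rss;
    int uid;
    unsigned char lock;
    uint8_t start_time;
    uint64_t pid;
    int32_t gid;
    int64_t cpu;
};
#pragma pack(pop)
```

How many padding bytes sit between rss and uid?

1

@0: prio [88B, align 2] → 88
@88: state [1B, align 1] → 89
@89: refcount [1B, align 1] → 90
@90: rss [1B, align 1] → 91
+1 pad (align 2)
@92: uid [4B, align 2] → 96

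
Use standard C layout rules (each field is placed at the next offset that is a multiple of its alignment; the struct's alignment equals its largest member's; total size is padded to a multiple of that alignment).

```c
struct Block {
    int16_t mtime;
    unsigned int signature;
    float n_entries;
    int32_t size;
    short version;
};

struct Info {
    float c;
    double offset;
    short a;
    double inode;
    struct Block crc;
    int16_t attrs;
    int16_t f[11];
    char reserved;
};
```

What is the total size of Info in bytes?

80

Block: 0..2  mtime  (2B, 2-aligned); 2..4  -- padding (2B); 4..8  signature  (4B, 4-aligned); 8..12  n_entries  (4B, 4-aligned); 12..16  size  (4B, 4-aligned); 16..18  version  (2B, 2-aligned); 18..20  -- tail padding (2B); sizeof = 20, alignof = 4
0..4  c  (4B, 4-aligned)
4..8  -- padding (4B)
8..16  offset  (8B, 8-aligned)
16..18  a  (2B, 2-aligned)
18..24  -- padding (6B)
24..32  inode  (8B, 8-aligned)
32..52  crc  (20B, 4-aligned)
52..54  attrs  (2B, 2-aligned)
54..76  f  (22B, 2-aligned)
76..77  reserved  (1B, 1-aligned)
77..80  -- tail padding (3B)
sizeof = 80, alignof = 8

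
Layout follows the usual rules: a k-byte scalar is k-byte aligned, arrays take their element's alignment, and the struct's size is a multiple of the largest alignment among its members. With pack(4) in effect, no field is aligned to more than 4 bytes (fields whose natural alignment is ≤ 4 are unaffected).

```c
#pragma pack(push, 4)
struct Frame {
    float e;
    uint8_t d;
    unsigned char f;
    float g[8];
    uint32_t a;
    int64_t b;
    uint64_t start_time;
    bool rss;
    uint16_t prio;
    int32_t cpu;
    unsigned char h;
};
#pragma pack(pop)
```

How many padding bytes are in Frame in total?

6

e at 0 (size 4, align 4) → ends 4
d at 4 (size 1, align 1) → ends 5
f at 5 (size 1, align 1) → ends 6
pad 2 to align 4 for g
g at 8 (size 32, align 4) → ends 40
a at 40 (size 4, align 4) → ends 44
b at 44 (size 8, align 4) → ends 52
start_time at 52 (size 8, align 4) → ends 60
rss at 60 (size 1, align 1) → ends 61
pad 1 to align 2 for prio
prio at 62 (size 2, align 2) → ends 64
cpu at 64 (size 4, align 4) → ends 68
h at 68 (size 1, align 1) → ends 69
tail pad 3 to reach multiple of 4
total 72 bytes, alignment 4
data bytes 66, size 72 → padding 6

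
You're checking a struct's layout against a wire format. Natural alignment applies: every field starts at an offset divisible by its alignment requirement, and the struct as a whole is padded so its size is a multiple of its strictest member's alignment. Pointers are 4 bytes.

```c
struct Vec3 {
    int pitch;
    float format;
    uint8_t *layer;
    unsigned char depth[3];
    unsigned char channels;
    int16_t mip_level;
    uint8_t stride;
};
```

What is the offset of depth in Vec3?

12

@0: pitch [4B, align 4] → 4
@4: format [4B, align 4] → 8
@8: layer [4B, align 4] → 12
@12: depth [3B, align 1] → 15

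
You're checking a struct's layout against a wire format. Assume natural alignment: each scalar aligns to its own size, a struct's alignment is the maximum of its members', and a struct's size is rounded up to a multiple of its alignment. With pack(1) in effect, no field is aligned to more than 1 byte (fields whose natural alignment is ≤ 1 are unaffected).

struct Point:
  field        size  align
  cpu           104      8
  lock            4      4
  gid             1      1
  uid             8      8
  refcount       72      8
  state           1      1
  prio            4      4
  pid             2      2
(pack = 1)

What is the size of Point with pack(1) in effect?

@0: cpu [104B, align 1] → 104
@104: lock [4B, align 1] → 108
@108: gid [1B, align 1] → 109
@109: uid [8B, align 1] → 117
@117: refcount [72B, align 1] → 189
@189: state [1B, align 1] → 190
@190: prio [4B, align 1] → 194
@194: pid [2B, align 1] → 196
size 196, align 1

196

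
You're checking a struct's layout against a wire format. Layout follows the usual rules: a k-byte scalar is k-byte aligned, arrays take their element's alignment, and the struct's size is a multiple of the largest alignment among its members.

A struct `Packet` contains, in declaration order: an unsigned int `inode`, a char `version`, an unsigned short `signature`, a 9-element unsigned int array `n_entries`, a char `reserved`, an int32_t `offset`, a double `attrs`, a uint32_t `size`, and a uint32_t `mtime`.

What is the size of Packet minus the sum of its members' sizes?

8

@0: inode [4B, align 4] → 4
@4: version [1B, align 1] → 5
+1 pad (align 2)
@6: signature [2B, align 2] → 8
@8: n_entries [36B, align 4] → 44
@44: reserved [1B, align 1] → 45
+3 pad (align 4)
@48: offset [4B, align 4] → 52
+4 pad (align 8)
@56: attrs [8B, align 8] → 64
@64: size [4B, align 4] → 68
@68: mtime [4B, align 4] → 72
size 72, align 8
data bytes 64, size 72 → padding 8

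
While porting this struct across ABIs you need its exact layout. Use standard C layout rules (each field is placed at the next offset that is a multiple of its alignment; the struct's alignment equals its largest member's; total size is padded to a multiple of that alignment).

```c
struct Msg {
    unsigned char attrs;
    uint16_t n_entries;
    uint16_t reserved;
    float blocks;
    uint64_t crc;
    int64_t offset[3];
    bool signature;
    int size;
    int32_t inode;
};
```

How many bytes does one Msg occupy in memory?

@0: attrs [1B, align 1] → 1
+1 pad (align 2)
@2: n_entries [2B, align 2] → 4
@4: reserved [2B, align 2] → 6
+2 pad (align 4)
@8: blocks [4B, align 4] → 12
+4 pad (align 8)
@16: crc [8B, align 8] → 24
@24: offset [24B, align 8] → 48
@48: signature [1B, align 1] → 49
+3 pad (align 4)
@52: size [4B, align 4] → 56
@56: inode [4B, align 4] → 60
+4 tail pad (align 8)
size 64, align 8

64 bytes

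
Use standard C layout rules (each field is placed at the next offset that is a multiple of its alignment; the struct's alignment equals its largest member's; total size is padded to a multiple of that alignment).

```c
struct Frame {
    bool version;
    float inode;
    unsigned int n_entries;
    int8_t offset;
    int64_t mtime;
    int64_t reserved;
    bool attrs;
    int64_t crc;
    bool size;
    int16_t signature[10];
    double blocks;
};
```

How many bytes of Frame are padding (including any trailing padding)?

16

0..1  version  (1B, 1-aligned)
1..4  -- padding (3B)
4..8  inode  (4B, 4-aligned)
8..12  n_entries  (4B, 4-aligned)
12..13  offset  (1B, 1-aligned)
13..16  -- padding (3B)
16..24  mtime  (8B, 8-aligned)
24..32  reserved  (8B, 8-aligned)
32..33  attrs  (1B, 1-aligned)
33..40  -- padding (7B)
40..48  crc  (8B, 8-aligned)
48..49  size  (1B, 1-aligned)
49..50  -- padding (1B)
50..70  signature  (20B, 2-aligned)
70..72  -- padding (2B)
72..80  blocks  (8B, 8-aligned)
sizeof = 80, alignof = 8
data bytes 64, size 80 → padding 16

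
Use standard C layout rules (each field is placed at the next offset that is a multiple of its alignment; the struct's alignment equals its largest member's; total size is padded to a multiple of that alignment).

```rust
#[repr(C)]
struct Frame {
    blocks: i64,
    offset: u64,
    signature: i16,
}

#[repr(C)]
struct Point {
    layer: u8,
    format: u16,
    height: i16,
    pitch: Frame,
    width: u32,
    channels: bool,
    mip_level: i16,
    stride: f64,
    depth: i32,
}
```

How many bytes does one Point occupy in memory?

Frame: blocks at 0 (size 8, align 8) → ends 8; offset at 8 (size 8, align 8) → ends 16; signature at 16 (size 2, align 2) → ends 18; tail pad 6 to reach multiple of 8; total 24 bytes, alignment 8
layer at 0 (size 1, align 1) → ends 1
pad 1 to align 2 for format
format at 2 (size 2, align 2) → ends 4
height at 4 (size 2, align 2) → ends 6
pad 2 to align 8 for pitch
pitch at 8 (size 24, align 8) → ends 32
width at 32 (size 4, align 4) → ends 36
channels at 36 (size 1, align 1) → ends 37
pad 1 to align 2 for mip_level
mip_level at 38 (size 2, align 2) → ends 40
stride at 40 (size 8, align 8) → ends 48
depth at 48 (size 4, align 4) → ends 52
tail pad 4 to reach multiple of 8
total 56 bytes, alignment 8

56 bytes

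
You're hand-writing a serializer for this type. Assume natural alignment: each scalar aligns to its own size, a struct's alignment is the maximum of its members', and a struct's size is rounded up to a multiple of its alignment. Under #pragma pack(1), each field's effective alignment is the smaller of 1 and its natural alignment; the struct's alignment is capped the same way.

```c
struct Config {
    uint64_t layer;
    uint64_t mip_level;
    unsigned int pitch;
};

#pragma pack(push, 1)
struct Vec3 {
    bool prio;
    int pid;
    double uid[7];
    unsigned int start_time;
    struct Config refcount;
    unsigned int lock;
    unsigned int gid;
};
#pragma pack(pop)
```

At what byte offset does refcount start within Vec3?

65

Config: 0..8  layer  (8B, 8-aligned); 8..16  mip_level  (8B, 8-aligned); 16..20  pitch  (4B, 4-aligned); 20..24  -- tail padding (4B); sizeof = 24, alignof = 8
0..1  prio  (1B, 1-aligned)
1..5  pid  (4B, 1-aligned)
5..61  uid  (56B, 1-aligned)
61..65  start_time  (4B, 1-aligned)
65..89  refcount  (24B, 1-aligned)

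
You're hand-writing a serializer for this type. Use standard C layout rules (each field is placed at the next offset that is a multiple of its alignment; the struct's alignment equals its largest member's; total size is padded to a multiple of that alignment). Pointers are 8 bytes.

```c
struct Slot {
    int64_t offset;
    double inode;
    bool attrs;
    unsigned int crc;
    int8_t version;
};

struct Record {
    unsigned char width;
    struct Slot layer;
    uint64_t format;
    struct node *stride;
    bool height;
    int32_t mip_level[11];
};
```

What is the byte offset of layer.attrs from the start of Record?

Slot: @0: offset [8B, align 8] → 8; @8: inode [8B, align 8] → 16; @16: attrs [1B, align 1] → 17; +3 pad (align 4); @20: crc [4B, align 4] → 24; @24: version [1B, align 1] → 25; +7 tail pad (align 8); size 32, align 8
@0: width [1B, align 1] → 1
+7 pad (align 8)
@8: layer [32B, align 8] → 40
within Slot: attrs at 16
8 + 16 = 24

24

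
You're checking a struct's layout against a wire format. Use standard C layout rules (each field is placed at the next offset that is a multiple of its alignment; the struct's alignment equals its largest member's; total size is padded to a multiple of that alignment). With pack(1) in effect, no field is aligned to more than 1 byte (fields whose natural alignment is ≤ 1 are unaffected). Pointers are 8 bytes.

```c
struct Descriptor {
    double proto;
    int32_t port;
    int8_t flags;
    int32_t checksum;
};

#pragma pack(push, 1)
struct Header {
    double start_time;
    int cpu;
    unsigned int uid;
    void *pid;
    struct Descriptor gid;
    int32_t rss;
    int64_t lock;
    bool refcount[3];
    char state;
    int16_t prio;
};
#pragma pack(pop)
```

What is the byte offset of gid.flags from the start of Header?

Descriptor: proto at 0 (size 8, align 8) → ends 8; port at 8 (size 4, align 4) → ends 12; flags at 12 (size 1, align 1) → ends 13; pad 3 to align 4 for checksum; checksum at 16 (size 4, align 4) → ends 20; tail pad 4 to reach multiple of 8; total 24 bytes, alignment 8
start_time at 0 (size 8, align 1) → ends 8
cpu at 8 (size 4, align 1) → ends 12
uid at 12 (size 4, align 1) → ends 16
pid at 16 (size 8, align 1) → ends 24
gid at 24 (size 24, align 1) → ends 48
within Descriptor: flags at 12
24 + 12 = 36

36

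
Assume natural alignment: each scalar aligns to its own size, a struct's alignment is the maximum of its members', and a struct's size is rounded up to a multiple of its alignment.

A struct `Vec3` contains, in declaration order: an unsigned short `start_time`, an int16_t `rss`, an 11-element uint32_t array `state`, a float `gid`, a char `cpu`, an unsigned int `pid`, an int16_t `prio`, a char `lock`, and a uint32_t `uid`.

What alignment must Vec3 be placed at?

member alignments: start_time=2, rss=2, state=4, gid=4, cpu=1, pid=4, prio=2, lock=1, uid=4
max = 4

4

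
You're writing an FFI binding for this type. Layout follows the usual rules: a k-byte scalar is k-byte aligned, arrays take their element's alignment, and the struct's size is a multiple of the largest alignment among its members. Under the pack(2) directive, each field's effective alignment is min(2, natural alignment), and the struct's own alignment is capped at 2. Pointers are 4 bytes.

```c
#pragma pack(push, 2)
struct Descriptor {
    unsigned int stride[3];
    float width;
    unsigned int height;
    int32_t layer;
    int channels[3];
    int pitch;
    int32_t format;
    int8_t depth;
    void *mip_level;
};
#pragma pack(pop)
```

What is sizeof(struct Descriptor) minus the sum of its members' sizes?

1

stride at 0 (size 12, align 2) → ends 12
width at 12 (size 4, align 2) → ends 16
height at 16 (size 4, align 2) → ends 20
layer at 20 (size 4, align 2) → ends 24
channels at 24 (size 12, align 2) → ends 36
pitch at 36 (size 4, align 2) → ends 40
format at 40 (size 4, align 2) → ends 44
depth at 44 (size 1, align 1) → ends 45
pad 1 to align 2 for mip_level
mip_level at 46 (size 4, align 2) → ends 50
total 50 bytes, alignment 2
data bytes 49, size 50 → padding 1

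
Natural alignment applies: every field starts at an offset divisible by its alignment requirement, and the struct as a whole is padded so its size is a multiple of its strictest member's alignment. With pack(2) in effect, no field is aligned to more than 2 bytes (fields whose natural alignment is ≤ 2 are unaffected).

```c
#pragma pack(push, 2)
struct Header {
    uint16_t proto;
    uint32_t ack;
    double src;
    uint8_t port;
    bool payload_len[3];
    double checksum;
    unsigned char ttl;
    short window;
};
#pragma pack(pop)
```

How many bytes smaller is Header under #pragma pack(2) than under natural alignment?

10

natural layout:
  proto at 0 (size 2, align 2) → ends 2
  pad 2 to align 4 for ack
  ack at 4 (size 4, align 4) → ends 8
  src at 8 (size 8, align 8) → ends 16
  port at 16 (size 1, align 1) → ends 17
  payload_len at 17 (size 3, align 1) → ends 20
  pad 4 to align 8 for checksum
  checksum at 24 (size 8, align 8) → ends 32
  ttl at 32 (size 1, align 1) → ends 33
  pad 1 to align 2 for window
  window at 34 (size 2, align 2) → ends 36
  tail pad 4 to reach multiple of 8
  total 40 bytes, alignment 8
packed(2) layout:
  proto at 0 (size 2, align 2) → ends 2
  ack at 2 (size 4, align 2) → ends 6
  src at 6 (size 8, align 2) → ends 14
  port at 14 (size 1, align 1) → ends 15
  payload_len at 15 (size 3, align 1) → ends 18
  checksum at 18 (size 8, align 2) → ends 26
  ttl at 26 (size 1, align 1) → ends 27
  pad 1 to align 2 for window
  window at 28 (size 2, align 2) → ends 30
  total 30 bytes, alignment 2
40 − 30 = 10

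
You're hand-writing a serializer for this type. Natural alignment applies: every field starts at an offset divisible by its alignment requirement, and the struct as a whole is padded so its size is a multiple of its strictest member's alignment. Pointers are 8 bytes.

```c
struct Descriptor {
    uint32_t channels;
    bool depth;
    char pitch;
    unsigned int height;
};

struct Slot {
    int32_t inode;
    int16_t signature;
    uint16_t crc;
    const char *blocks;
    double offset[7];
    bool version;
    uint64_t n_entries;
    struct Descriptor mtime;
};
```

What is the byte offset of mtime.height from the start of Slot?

96

Descriptor: @0: channels [4B, align 4] → 4; @4: depth [1B, align 1] → 5; @5: pitch [1B, align 1] → 6; +2 pad (align 4); @8: height [4B, align 4] → 12; size 12, align 4
@0: inode [4B, align 4] → 4
@4: signature [2B, align 2] → 6
@6: crc [2B, align 2] → 8
@8: blocks [8B, align 8] → 16
@16: offset [56B, align 8] → 72
@72: version [1B, align 1] → 73
+7 pad (align 8)
@80: n_entries [8B, align 8] → 88
@88: mtime [12B, align 4] → 100
within Descriptor: height at 8
88 + 8 = 96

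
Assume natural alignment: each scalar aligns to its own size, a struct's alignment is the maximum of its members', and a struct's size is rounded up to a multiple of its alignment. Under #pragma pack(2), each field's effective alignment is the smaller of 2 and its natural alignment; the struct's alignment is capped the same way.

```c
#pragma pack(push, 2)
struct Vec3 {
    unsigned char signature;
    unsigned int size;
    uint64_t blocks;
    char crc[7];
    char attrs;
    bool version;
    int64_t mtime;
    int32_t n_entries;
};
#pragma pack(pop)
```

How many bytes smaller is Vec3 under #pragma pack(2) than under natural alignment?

natural layout:
  @0: signature [1B, align 1] → 1
  +3 pad (align 4)
  @4: size [4B, align 4] → 8
  @8: blocks [8B, align 8] → 16
  @16: crc [7B, align 1] → 23
  @23: attrs [1B, align 1] → 24
  @24: version [1B, align 1] → 25
  +7 pad (align 8)
  @32: mtime [8B, align 8] → 40
  @40: n_entries [4B, align 4] → 44
  +4 tail pad (align 8)
  size 48, align 8
packed(2) layout:
  @0: signature [1B, align 1] → 1
  +1 pad (align 2)
  @2: size [4B, align 2] → 6
  @6: blocks [8B, align 2] → 14
  @14: crc [7B, align 1] → 21
  @21: attrs [1B, align 1] → 22
  @22: version [1B, align 1] → 23
  +1 pad (align 2)
  @24: mtime [8B, align 2] → 32
  @32: n_entries [4B, align 2] → 36
  size 36, align 2
48 − 36 = 12

12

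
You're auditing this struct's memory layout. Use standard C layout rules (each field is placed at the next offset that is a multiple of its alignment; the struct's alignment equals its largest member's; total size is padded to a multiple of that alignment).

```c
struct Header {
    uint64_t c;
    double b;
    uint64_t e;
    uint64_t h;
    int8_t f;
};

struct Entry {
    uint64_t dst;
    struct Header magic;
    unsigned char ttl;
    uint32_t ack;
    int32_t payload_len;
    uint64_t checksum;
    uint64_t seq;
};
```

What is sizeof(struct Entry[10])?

800

Header: 0..8  c  (8B, 8-aligned); 8..16  b  (8B, 8-aligned); 16..24  e  (8B, 8-aligned); 24..32  h  (8B, 8-aligned); 32..33  f  (1B, 1-aligned); 33..40  -- tail padding (7B); sizeof = 40, alignof = 8
0..8  dst  (8B, 8-aligned)
8..48  magic  (40B, 8-aligned)
48..49  ttl  (1B, 1-aligned)
49..52  -- padding (3B)
52..56  ack  (4B, 4-aligned)
56..60  payload_len  (4B, 4-aligned)
60..64  -- padding (4B)
64..72  checksum  (8B, 8-aligned)
72..80  seq  (8B, 8-aligned)
sizeof = 80, alignof = 8
array of 10: 10 × 80 = 800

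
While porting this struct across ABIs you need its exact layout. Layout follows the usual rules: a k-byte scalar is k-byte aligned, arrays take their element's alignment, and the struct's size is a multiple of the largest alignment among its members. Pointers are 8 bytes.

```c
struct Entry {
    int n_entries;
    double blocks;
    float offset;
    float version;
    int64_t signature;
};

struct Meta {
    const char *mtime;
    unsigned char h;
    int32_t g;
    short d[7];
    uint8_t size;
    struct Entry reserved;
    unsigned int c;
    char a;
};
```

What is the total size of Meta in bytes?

Entry: n_entries at 0 (size 4, align 4) → ends 4; pad 4 to align 8 for blocks; blocks at 8 (size 8, align 8) → ends 16; offset at 16 (size 4, align 4) → ends 20; version at 20 (size 4, align 4) → ends 24; signature at 24 (size 8, align 8) → ends 32; total 32 bytes, alignment 8
mtime at 0 (size 8, align 8) → ends 8
h at 8 (size 1, align 1) → ends 9
pad 3 to align 4 for g
g at 12 (size 4, align 4) → ends 16
d at 16 (size 14, align 2) → ends 30
size at 30 (size 1, align 1) → ends 31
pad 1 to align 8 for reserved
reserved at 32 (size 32, align 8) → ends 64
c at 64 (size 4, align 4) → ends 68
a at 68 (size 1, align 1) → ends 69
tail pad 3 to reach multiple of 8
total 72 bytes, alignment 8

72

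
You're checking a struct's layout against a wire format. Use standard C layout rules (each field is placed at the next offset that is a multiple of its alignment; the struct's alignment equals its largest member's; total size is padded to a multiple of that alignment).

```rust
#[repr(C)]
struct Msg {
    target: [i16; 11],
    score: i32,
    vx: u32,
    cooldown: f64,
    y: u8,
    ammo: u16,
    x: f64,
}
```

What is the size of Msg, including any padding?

target at 0 (size 22, align 2) → ends 22
pad 2 to align 4 for score
score at 24 (size 4, align 4) → ends 28
vx at 28 (size 4, align 4) → ends 32
cooldown at 32 (size 8, align 8) → ends 40
y at 40 (size 1, align 1) → ends 41
pad 1 to align 2 for ammo
ammo at 42 (size 2, align 2) → ends 44
pad 4 to align 8 for x
x at 48 (size 8, align 8) → ends 56
total 56 bytes, alignment 8

56 bytes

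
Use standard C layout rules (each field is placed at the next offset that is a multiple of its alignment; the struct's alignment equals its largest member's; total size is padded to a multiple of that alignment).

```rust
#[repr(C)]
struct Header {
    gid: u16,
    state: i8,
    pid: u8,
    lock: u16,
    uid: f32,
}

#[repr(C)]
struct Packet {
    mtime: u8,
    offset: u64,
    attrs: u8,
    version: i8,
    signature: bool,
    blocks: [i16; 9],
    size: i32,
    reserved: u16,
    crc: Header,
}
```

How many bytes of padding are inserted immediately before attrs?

0

Header: 0..2  gid  (2B, 2-aligned); 2..3  state  (1B, 1-aligned); 3..4  pid  (1B, 1-aligned); 4..6  lock  (2B, 2-aligned); 6..8  -- padding (2B); 8..12  uid  (4B, 4-aligned); sizeof = 12, alignof = 4
0..1  mtime  (1B, 1-aligned)
1..8  -- padding (7B)
8..16  offset  (8B, 8-aligned)
16..17  attrs  (1B, 1-aligned)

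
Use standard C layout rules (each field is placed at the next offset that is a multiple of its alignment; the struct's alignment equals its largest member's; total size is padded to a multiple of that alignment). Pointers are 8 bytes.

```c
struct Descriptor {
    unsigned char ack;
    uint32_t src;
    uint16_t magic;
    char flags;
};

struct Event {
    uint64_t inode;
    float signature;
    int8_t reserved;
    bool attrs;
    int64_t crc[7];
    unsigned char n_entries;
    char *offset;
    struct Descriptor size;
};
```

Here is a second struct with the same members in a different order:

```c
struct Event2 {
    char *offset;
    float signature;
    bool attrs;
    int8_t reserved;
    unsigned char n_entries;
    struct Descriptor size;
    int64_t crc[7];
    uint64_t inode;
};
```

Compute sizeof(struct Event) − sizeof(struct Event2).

8

Descriptor: ack at 0 (size 1, align 1) → ends 1; pad 3 to align 4 for src; src at 4 (size 4, align 4) → ends 8; magic at 8 (size 2, align 2) → ends 10; flags at 10 (size 1, align 1) → ends 11; tail pad 1 to reach multiple of 4; total 12 bytes, alignment 4
inode at 0 (size 8, align 8) → ends 8
signature at 8 (size 4, align 4) → ends 12
reserved at 12 (size 1, align 1) → ends 13
attrs at 13 (size 1, align 1) → ends 14
pad 2 to align 8 for crc
crc at 16 (size 56, align 8) → ends 72
n_entries at 72 (size 1, align 1) → ends 73
pad 7 to align 8 for offset
offset at 80 (size 8, align 8) → ends 88
size at 88 (size 12, align 4) → ends 100
tail pad 4 to reach multiple of 8
total 104 bytes, alignment 8
— Event2 —
offset at 0 (size 8, align 8) → ends 8
signature at 8 (size 4, align 4) → ends 12
attrs at 12 (size 1, align 1) → ends 13
reserved at 13 (size 1, align 1) → ends 14
n_entries at 14 (size 1, align 1) → ends 15
pad 1 to align 4 for size
size at 16 (size 12, align 4) → ends 28
pad 4 to align 8 for crc
crc at 32 (size 56, align 8) → ends 88
inode at 88 (size 8, align 8) → ends 96
total 96 bytes, alignment 8
104 − 96 = 8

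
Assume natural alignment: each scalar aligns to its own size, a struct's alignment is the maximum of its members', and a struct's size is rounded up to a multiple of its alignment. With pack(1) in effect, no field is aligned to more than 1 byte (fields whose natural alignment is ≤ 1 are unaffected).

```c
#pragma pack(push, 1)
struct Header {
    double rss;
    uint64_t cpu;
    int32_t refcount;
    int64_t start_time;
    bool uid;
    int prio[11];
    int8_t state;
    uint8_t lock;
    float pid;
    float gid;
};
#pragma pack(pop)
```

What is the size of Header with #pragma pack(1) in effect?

@0: rss [8B, align 1] → 8
@8: cpu [8B, align 1] → 16
@16: refcount [4B, align 1] → 20
@20: start_time [8B, align 1] → 28
@28: uid [1B, align 1] → 29
@29: prio [44B, align 1] → 73
@73: state [1B, align 1] → 74
@74: lock [1B, align 1] → 75
@75: pid [4B, align 1] → 79
@79: gid [4B, align 1] → 83
size 83, align 1

83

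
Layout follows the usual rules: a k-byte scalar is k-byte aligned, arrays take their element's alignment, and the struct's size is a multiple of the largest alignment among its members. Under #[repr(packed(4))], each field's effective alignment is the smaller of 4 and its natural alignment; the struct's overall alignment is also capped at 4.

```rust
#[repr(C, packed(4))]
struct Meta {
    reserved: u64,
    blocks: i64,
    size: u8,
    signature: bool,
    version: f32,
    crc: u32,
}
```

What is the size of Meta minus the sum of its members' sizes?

2

@0: reserved [8B, align 4] → 8
@8: blocks [8B, align 4] → 16
@16: size [1B, align 1] → 17
@17: signature [1B, align 1] → 18
+2 pad (align 4)
@20: version [4B, align 4] → 24
@24: crc [4B, align 4] → 28
size 28, align 4
data bytes 26, size 28 → padding 2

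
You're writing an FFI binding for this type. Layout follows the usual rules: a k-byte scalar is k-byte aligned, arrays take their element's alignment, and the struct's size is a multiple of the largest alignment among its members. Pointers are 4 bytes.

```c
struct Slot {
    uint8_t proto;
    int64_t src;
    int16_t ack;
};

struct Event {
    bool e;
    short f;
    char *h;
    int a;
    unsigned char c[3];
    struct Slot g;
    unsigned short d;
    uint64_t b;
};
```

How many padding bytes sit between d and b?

6

Slot: 0..1  proto  (1B, 1-aligned); 1..8  -- padding (7B); 8..16  src  (8B, 8-aligned); 16..18  ack  (2B, 2-aligned); 18..24  -- tail padding (6B); sizeof = 24, alignof = 8
0..1  e  (1B, 1-aligned)
1..2  -- padding (1B)
2..4  f  (2B, 2-aligned)
4..8  h  (4B, 4-aligned)
8..12  a  (4B, 4-aligned)
12..15  c  (3B, 1-aligned)
15..16  -- padding (1B)
16..40  g  (24B, 8-aligned)
40..42  d  (2B, 2-aligned)
42..48  -- padding (6B)
48..56  b  (8B, 8-aligned)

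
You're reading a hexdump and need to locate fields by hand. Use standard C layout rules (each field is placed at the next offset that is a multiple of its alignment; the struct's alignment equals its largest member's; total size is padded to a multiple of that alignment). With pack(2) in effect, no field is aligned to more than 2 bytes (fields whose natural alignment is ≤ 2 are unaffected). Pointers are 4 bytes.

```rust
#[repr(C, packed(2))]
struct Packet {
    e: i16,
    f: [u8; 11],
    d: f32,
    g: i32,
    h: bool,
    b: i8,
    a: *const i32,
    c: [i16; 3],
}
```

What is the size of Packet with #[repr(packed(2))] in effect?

34

@0: e [2B, align 2] → 2
@2: f [11B, align 1] → 13
+1 pad (align 2)
@14: d [4B, align 2] → 18
@18: g [4B, align 2] → 22
@22: h [1B, align 1] → 23
@23: b [1B, align 1] → 24
@24: a [4B, align 2] → 28
@28: c [6B, align 2] → 34
size 34, align 2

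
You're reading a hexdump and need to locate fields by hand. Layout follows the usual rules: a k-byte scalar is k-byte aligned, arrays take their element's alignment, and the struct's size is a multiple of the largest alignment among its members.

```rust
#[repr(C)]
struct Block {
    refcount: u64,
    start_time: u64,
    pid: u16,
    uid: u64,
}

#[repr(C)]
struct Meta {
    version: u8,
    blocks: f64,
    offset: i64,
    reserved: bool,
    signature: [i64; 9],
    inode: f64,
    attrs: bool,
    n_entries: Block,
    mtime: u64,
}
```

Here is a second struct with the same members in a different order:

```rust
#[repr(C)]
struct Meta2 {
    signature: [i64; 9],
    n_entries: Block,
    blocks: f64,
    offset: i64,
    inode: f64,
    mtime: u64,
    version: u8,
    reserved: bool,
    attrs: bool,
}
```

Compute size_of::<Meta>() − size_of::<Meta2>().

16

Block: @0: refcount [8B, align 8] → 8; @8: start_time [8B, align 8] → 16; @16: pid [2B, align 2] → 18; +6 pad (align 8); @24: uid [8B, align 8] → 32; size 32, align 8
@0: version [1B, align 1] → 1
+7 pad (align 8)
@8: blocks [8B, align 8] → 16
@16: offset [8B, align 8] → 24
@24: reserved [1B, align 1] → 25
+7 pad (align 8)
@32: signature [72B, align 8] → 104
@104: inode [8B, align 8] → 112
@112: attrs [1B, align 1] → 113
+7 pad (align 8)
@120: n_entries [32B, align 8] → 152
@152: mtime [8B, align 8] → 160
size 160, align 8
— Meta2 —
@0: signature [72B, align 8] → 72
@72: n_entries [32B, align 8] → 104
@104: blocks [8B, align 8] → 112
@112: offset [8B, align 8] → 120
@120: inode [8B, align 8] → 128
@128: mtime [8B, align 8] → 136
@136: version [1B, align 1] → 137
@137: reserved [1B, align 1] → 138
@138: attrs [1B, align 1] → 139
+5 tail pad (align 8)
size 144, align 8
160 − 144 = 16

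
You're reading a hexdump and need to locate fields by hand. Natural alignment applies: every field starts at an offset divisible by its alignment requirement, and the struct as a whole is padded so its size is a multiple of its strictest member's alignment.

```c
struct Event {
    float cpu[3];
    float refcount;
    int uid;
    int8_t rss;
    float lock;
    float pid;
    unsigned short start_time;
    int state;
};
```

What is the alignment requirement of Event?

member alignments: cpu=4, refcount=4, uid=4, rss=1, lock=4, pid=4, start_time=2, state=4
max = 4

4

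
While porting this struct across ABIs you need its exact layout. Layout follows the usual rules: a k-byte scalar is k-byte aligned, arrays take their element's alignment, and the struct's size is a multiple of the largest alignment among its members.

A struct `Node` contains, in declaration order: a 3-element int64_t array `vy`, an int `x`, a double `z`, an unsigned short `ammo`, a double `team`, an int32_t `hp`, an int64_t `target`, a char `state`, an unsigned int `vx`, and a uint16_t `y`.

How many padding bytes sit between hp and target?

0..24  vy  (24B, 8-aligned)
24..28  x  (4B, 4-aligned)
28..32  -- padding (4B)
32..40  z  (8B, 8-aligned)
40..42  ammo  (2B, 2-aligned)
42..48  -- padding (6B)
48..56  team  (8B, 8-aligned)
56..60  hp  (4B, 4-aligned)
60..64  -- padding (4B)
64..72  target  (8B, 8-aligned)

4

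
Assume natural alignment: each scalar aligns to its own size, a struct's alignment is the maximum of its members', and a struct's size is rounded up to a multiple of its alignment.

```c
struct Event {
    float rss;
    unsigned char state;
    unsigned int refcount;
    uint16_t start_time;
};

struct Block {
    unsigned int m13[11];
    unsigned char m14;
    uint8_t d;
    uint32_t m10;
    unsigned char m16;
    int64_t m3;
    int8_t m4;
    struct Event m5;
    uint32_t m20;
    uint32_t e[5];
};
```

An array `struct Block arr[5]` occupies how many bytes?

560

Event: @0: rss [4B, align 4] → 4; @4: state [1B, align 1] → 5; +3 pad (align 4); @8: refcount [4B, align 4] → 12; @12: start_time [2B, align 2] → 14; +2 tail pad (align 4); size 16, align 4
@0: m13 [44B, align 4] → 44
@44: m14 [1B, align 1] → 45
@45: d [1B, align 1] → 46
+2 pad (align 4)
@48: m10 [4B, align 4] → 52
@52: m16 [1B, align 1] → 53
+3 pad (align 8)
@56: m3 [8B, align 8] → 64
@64: m4 [1B, align 1] → 65
+3 pad (align 4)
@68: m5 [16B, align 4] → 84
@84: m20 [4B, align 4] → 88
@88: e [20B, align 4] → 108
+4 tail pad (align 8)
size 112, align 8
array of 5: 5 × 112 = 560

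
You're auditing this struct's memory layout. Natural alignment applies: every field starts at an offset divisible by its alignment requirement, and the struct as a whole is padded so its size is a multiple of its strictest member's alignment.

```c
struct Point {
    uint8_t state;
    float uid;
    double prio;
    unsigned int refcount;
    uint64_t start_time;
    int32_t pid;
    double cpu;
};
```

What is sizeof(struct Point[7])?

336

0..1  state  (1B, 1-aligned)
1..4  -- padding (3B)
4..8  uid  (4B, 4-aligned)
8..16  prio  (8B, 8-aligned)
16..20  refcount  (4B, 4-aligned)
20..24  -- padding (4B)
24..32  start_time  (8B, 8-aligned)
32..36  pid  (4B, 4-aligned)
36..40  -- padding (4B)
40..48  cpu  (8B, 8-aligned)
sizeof = 48, alignof = 8
array of 7: 7 × 48 = 336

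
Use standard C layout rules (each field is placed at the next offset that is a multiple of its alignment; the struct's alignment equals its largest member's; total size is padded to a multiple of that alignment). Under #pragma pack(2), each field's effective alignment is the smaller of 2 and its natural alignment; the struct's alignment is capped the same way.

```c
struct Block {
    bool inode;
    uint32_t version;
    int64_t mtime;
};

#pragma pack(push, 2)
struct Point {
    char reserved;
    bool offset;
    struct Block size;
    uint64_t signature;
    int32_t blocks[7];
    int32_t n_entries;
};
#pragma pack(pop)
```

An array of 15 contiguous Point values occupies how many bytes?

Block: inode at 0 (size 1, align 1) → ends 1; pad 3 to align 4 for version; version at 4 (size 4, align 4) → ends 8; mtime at 8 (size 8, align 8) → ends 16; total 16 bytes, alignment 8
reserved at 0 (size 1, align 1) → ends 1
offset at 1 (size 1, align 1) → ends 2
size at 2 (size 16, align 2) → ends 18
signature at 18 (size 8, align 2) → ends 26
blocks at 26 (size 28, align 2) → ends 54
n_entries at 54 (size 4, align 2) → ends 58
total 58 bytes, alignment 2
array of 15: 15 × 58 = 870

870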